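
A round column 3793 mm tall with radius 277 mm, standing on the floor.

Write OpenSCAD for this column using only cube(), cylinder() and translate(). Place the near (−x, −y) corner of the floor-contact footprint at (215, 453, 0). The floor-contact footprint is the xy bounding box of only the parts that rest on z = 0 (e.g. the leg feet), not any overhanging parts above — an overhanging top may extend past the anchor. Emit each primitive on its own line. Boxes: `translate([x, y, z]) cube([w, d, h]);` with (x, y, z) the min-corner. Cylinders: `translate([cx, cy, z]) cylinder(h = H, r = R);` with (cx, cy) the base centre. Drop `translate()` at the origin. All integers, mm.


translate([492, 730, 0]) cylinder(h = 3793, r = 277);


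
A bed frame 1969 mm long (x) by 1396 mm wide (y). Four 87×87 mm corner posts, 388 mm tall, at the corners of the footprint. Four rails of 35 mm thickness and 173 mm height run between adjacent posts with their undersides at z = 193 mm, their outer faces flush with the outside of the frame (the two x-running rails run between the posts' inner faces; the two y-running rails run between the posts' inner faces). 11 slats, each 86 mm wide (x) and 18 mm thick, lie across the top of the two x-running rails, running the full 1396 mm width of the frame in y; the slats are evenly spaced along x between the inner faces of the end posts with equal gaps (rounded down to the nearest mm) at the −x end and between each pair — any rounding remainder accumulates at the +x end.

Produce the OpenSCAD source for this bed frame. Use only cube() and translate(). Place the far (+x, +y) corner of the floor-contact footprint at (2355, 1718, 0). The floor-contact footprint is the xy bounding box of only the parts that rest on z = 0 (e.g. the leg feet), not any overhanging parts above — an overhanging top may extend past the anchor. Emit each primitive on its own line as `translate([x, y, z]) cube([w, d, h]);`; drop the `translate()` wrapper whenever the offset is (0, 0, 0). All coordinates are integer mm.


translate([386, 322, 0]) cube([87, 87, 388]);
translate([386, 1631, 0]) cube([87, 87, 388]);
translate([2268, 322, 0]) cube([87, 87, 388]);
translate([2268, 1631, 0]) cube([87, 87, 388]);
translate([473, 322, 193]) cube([1795, 35, 173]);
translate([473, 1683, 193]) cube([1795, 35, 173]);
translate([386, 409, 193]) cube([35, 1222, 173]);
translate([2320, 409, 193]) cube([35, 1222, 173]);
translate([543, 322, 366]) cube([86, 1396, 18]);
translate([699, 322, 366]) cube([86, 1396, 18]);
translate([855, 322, 366]) cube([86, 1396, 18]);
translate([1011, 322, 366]) cube([86, 1396, 18]);
translate([1167, 322, 366]) cube([86, 1396, 18]);
translate([1323, 322, 366]) cube([86, 1396, 18]);
translate([1479, 322, 366]) cube([86, 1396, 18]);
translate([1635, 322, 366]) cube([86, 1396, 18]);
translate([1791, 322, 366]) cube([86, 1396, 18]);
translate([1947, 322, 366]) cube([86, 1396, 18]);
translate([2103, 322, 366]) cube([86, 1396, 18]);


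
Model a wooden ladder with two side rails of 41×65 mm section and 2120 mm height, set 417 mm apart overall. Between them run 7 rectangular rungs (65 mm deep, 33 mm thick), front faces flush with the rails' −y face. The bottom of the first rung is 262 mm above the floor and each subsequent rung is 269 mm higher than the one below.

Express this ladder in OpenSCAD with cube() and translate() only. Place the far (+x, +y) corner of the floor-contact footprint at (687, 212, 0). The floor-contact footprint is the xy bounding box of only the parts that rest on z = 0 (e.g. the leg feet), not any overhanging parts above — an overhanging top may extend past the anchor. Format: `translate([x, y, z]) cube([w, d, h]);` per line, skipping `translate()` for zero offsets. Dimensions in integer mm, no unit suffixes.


translate([270, 147, 0]) cube([41, 65, 2120]);
translate([646, 147, 0]) cube([41, 65, 2120]);
translate([311, 147, 262]) cube([335, 65, 33]);
translate([311, 147, 531]) cube([335, 65, 33]);
translate([311, 147, 800]) cube([335, 65, 33]);
translate([311, 147, 1069]) cube([335, 65, 33]);
translate([311, 147, 1338]) cube([335, 65, 33]);
translate([311, 147, 1607]) cube([335, 65, 33]);
translate([311, 147, 1876]) cube([335, 65, 33]);


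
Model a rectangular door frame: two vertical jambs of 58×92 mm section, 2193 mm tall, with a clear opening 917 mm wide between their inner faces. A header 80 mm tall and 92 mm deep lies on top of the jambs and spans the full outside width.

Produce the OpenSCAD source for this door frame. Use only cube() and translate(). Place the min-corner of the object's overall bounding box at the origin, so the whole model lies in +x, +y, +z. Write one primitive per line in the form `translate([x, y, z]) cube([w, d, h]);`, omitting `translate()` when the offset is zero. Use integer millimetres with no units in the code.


cube([58, 92, 2193]);
translate([975, 0, 0]) cube([58, 92, 2193]);
translate([0, 0, 2193]) cube([1033, 92, 80]);


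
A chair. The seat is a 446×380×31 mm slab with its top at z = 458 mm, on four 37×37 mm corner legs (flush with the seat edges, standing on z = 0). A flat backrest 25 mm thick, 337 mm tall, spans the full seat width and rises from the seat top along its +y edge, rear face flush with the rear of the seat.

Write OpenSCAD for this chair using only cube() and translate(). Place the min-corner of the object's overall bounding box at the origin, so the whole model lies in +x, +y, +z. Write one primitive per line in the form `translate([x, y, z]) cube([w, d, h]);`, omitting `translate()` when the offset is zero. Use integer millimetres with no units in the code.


translate([0, 0, 427]) cube([446, 380, 31]);
cube([37, 37, 427]);
translate([409, 0, 0]) cube([37, 37, 427]);
translate([0, 343, 0]) cube([37, 37, 427]);
translate([409, 343, 0]) cube([37, 37, 427]);
translate([0, 355, 458]) cube([446, 25, 337]);


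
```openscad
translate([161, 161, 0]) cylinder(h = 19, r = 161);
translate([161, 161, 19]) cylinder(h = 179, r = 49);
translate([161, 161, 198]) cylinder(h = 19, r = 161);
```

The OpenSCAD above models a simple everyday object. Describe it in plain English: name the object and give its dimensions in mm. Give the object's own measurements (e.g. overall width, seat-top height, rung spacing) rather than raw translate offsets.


A spool: two coaxial disc flanges of radius 161 mm and thickness 19 mm, joined by a core cylinder of radius 49 mm and height 179 mm. The lower flange rests on z = 0 and the three cylinders share a vertical axis.


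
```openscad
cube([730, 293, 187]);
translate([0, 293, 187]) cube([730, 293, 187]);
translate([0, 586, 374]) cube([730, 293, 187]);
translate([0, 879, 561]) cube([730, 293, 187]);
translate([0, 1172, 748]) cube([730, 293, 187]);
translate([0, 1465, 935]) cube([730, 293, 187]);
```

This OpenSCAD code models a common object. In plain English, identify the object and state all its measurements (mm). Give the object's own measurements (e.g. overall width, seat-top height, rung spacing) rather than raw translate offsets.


A straight staircase of 6 solid steps. Each step is 730 mm wide (x), 293 mm deep (y, the going) and 187 mm tall (the rise). The first step rests on the floor; each subsequent step sits one going further in +y and one rise higher in +z, directly behind and above the previous step with no overlap.


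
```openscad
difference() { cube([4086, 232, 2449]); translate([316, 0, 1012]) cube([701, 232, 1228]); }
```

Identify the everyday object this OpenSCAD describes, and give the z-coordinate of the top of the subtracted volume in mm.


A wall with a window opening. The window head height is 2240 mm.

A wall with a rectangular opening subtracted — a window. Sill at z = 1012, opening 1228 mm tall, so the head is at 1012 + 1228 = 2240 mm.


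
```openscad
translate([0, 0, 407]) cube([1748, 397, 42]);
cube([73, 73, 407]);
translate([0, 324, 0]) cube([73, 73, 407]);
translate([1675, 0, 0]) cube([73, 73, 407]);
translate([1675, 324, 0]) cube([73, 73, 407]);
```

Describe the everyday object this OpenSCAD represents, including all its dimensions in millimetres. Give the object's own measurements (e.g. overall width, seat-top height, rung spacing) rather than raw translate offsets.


A bench: a 1748×397 mm seat slab, 42 mm thick, top at z = 449 mm, on four 73×73 mm square legs flush with the seat corners and standing on z = 0.


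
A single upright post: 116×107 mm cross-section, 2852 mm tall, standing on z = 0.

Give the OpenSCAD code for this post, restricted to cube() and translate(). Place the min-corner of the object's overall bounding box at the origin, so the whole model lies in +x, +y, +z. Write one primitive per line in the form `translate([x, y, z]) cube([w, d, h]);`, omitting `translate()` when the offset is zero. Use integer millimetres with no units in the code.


cube([116, 107, 2852]);


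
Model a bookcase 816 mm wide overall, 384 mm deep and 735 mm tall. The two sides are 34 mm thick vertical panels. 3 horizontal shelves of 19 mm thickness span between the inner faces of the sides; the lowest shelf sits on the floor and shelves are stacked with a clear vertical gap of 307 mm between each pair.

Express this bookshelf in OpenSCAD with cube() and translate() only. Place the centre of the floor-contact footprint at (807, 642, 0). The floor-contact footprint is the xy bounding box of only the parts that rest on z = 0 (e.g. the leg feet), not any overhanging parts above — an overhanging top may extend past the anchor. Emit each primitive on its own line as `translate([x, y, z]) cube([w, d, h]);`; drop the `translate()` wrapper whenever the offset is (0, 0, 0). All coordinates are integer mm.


translate([399, 450, 0]) cube([34, 384, 735]);
translate([1181, 450, 0]) cube([34, 384, 735]);
translate([433, 450, 0]) cube([748, 384, 19]);
translate([433, 450, 326]) cube([748, 384, 19]);
translate([433, 450, 652]) cube([748, 384, 19]);


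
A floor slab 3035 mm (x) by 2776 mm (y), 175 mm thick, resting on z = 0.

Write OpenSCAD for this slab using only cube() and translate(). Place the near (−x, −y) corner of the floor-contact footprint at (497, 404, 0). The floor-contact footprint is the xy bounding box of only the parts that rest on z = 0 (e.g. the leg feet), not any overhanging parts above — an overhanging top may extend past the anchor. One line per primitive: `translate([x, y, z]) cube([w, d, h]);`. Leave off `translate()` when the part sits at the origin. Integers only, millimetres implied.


translate([497, 404, 0]) cube([3035, 2776, 175]);


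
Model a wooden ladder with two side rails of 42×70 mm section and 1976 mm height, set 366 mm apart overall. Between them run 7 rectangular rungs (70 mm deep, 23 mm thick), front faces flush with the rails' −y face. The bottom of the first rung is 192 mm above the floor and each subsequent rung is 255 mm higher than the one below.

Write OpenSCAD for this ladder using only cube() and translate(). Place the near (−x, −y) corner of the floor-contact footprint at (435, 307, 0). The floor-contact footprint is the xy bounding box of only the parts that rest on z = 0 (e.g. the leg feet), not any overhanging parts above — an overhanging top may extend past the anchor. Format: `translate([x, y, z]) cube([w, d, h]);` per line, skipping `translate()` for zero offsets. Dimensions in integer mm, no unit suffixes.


translate([435, 307, 0]) cube([42, 70, 1976]);
translate([759, 307, 0]) cube([42, 70, 1976]);
translate([477, 307, 192]) cube([282, 70, 23]);
translate([477, 307, 447]) cube([282, 70, 23]);
translate([477, 307, 702]) cube([282, 70, 23]);
translate([477, 307, 957]) cube([282, 70, 23]);
translate([477, 307, 1212]) cube([282, 70, 23]);
translate([477, 307, 1467]) cube([282, 70, 23]);
translate([477, 307, 1722]) cube([282, 70, 23]);


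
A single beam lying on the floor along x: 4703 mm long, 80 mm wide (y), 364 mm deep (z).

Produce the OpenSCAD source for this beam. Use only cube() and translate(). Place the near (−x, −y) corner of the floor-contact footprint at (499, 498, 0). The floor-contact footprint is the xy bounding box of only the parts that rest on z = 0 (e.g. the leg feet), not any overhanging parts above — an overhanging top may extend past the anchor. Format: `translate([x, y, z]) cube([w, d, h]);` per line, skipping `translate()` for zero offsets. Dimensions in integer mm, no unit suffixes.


translate([499, 498, 0]) cube([4703, 80, 364]);


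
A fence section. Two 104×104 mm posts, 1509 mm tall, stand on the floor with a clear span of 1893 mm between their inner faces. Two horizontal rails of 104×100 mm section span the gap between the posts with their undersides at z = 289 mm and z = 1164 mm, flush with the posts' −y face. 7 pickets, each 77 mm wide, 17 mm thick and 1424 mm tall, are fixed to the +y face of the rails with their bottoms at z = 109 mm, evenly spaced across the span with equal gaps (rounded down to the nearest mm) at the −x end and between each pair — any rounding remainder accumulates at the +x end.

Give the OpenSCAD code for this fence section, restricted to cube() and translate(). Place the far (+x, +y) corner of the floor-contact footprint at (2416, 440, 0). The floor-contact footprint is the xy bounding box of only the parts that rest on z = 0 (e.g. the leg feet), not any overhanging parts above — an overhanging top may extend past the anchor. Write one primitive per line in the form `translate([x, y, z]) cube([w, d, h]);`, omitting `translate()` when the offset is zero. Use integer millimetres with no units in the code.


translate([315, 336, 0]) cube([104, 104, 1509]);
translate([2312, 336, 0]) cube([104, 104, 1509]);
translate([419, 336, 289]) cube([1893, 104, 100]);
translate([419, 336, 1164]) cube([1893, 104, 100]);
translate([588, 440, 109]) cube([77, 17, 1424]);
translate([834, 440, 109]) cube([77, 17, 1424]);
translate([1080, 440, 109]) cube([77, 17, 1424]);
translate([1326, 440, 109]) cube([77, 17, 1424]);
translate([1572, 440, 109]) cube([77, 17, 1424]);
translate([1818, 440, 109]) cube([77, 17, 1424]);
translate([2064, 440, 109]) cube([77, 17, 1424]);


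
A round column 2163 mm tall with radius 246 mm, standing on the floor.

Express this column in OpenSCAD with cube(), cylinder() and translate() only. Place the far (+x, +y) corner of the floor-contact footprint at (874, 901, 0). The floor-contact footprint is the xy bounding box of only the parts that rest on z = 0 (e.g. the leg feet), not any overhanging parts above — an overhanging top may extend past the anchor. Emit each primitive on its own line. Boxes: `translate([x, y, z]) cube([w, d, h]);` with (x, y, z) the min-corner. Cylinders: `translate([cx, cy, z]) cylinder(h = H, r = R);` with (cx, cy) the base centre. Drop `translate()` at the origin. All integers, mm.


translate([628, 655, 0]) cylinder(h = 2163, r = 246);


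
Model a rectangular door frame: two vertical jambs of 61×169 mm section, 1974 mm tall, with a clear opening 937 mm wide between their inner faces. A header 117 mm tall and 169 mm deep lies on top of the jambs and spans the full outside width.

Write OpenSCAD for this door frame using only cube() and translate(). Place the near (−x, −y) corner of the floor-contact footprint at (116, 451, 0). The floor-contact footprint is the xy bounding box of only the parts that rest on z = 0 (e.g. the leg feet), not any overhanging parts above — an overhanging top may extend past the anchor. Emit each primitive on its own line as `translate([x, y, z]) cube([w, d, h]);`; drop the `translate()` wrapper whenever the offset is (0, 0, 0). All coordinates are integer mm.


translate([116, 451, 0]) cube([61, 169, 1974]);
translate([1114, 451, 0]) cube([61, 169, 1974]);
translate([116, 451, 1974]) cube([1059, 169, 117]);


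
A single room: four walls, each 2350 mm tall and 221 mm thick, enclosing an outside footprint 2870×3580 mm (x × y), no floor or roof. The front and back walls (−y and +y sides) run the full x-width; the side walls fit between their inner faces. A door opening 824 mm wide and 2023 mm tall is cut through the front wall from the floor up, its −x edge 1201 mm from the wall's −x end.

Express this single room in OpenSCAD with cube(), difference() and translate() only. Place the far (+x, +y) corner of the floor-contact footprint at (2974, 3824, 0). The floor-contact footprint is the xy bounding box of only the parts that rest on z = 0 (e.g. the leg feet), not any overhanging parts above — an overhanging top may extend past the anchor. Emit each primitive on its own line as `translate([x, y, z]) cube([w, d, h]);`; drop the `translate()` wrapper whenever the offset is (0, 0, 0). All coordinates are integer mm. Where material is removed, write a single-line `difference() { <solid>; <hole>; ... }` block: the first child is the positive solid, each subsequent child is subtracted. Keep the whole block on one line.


difference() { translate([104, 244, 0]) cube([2870, 221, 2350]); translate([1305, 244, 0]) cube([824, 221, 2023]); }
translate([104, 3603, 0]) cube([2870, 221, 2350]);
translate([104, 465, 0]) cube([221, 3138, 2350]);
translate([2753, 465, 0]) cube([221, 3138, 2350]);


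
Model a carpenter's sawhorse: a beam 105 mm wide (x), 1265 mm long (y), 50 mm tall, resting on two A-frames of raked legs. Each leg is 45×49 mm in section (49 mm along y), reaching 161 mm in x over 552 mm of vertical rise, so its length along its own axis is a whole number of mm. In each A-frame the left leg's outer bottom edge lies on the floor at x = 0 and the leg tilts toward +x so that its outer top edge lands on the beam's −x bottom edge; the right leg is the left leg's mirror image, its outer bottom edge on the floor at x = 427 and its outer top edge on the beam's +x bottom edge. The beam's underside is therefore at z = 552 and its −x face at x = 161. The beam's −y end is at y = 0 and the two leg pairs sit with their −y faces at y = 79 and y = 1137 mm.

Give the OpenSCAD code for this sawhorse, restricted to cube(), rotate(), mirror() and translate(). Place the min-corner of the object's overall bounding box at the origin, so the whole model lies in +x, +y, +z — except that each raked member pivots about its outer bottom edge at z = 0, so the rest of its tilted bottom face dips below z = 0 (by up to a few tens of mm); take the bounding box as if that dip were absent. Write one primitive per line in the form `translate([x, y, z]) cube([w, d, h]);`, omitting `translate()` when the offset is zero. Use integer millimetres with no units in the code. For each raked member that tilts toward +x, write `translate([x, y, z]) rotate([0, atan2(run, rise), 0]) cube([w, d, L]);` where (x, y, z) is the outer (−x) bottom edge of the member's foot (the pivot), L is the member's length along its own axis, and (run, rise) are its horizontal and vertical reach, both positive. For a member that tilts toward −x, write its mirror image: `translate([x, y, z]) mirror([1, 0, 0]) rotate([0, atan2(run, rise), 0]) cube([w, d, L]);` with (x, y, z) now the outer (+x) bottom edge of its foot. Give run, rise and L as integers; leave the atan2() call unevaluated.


// leg length = √(161² + 552²) = 575
// right-leg outer foot x = 2·161 + 105 = 427
// beam min-corner = (161, 0, 552)
translate([161, 0, 552]) cube([105, 1265, 50]);
translate([0, 79, 0]) rotate([0, atan2(161, 552), 0]) cube([45, 49, 575]);
translate([427, 79, 0]) mirror([1, 0, 0]) rotate([0, atan2(161, 552), 0]) cube([45, 49, 575]);
translate([0, 1137, 0]) rotate([0, atan2(161, 552), 0]) cube([45, 49, 575]);
translate([427, 1137, 0]) mirror([1, 0, 0]) rotate([0, atan2(161, 552), 0]) cube([45, 49, 575]);


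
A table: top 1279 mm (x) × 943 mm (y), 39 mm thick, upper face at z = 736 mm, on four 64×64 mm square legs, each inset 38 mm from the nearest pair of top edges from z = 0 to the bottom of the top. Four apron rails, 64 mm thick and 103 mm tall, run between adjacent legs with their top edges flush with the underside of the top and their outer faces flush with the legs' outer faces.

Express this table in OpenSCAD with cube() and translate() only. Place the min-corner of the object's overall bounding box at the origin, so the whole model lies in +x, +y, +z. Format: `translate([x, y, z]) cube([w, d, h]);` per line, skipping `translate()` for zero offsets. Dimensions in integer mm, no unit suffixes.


translate([0, 0, 697]) cube([1279, 943, 39]);
translate([38, 38, 0]) cube([64, 64, 697]);
translate([1177, 38, 0]) cube([64, 64, 697]);
translate([38, 841, 0]) cube([64, 64, 697]);
translate([1177, 841, 0]) cube([64, 64, 697]);
translate([102, 38, 594]) cube([1075, 64, 103]);
translate([102, 841, 594]) cube([1075, 64, 103]);
translate([38, 102, 594]) cube([64, 739, 103]);
translate([1177, 102, 594]) cube([64, 739, 103]);


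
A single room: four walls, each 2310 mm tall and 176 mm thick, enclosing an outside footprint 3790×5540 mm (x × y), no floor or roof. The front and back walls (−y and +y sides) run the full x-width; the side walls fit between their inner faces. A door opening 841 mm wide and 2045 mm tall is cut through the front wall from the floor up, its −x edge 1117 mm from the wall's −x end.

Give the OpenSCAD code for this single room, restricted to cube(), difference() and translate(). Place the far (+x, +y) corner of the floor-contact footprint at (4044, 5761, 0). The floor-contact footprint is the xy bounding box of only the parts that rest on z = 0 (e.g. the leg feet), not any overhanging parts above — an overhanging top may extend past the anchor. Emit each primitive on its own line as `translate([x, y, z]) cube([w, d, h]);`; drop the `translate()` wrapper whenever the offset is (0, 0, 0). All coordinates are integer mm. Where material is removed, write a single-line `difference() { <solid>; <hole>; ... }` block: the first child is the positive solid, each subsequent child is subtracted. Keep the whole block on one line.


difference() { translate([254, 221, 0]) cube([3790, 176, 2310]); translate([1371, 221, 0]) cube([841, 176, 2045]); }
translate([254, 5585, 0]) cube([3790, 176, 2310]);
translate([254, 397, 0]) cube([176, 5188, 2310]);
translate([3868, 397, 0]) cube([176, 5188, 2310]);


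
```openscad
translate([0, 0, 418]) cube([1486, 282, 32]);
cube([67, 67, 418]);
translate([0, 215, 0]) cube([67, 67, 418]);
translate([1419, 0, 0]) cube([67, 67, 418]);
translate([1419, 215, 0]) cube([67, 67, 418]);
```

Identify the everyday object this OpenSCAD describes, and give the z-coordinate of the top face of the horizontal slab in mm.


A bench. The seat-top height is 450 mm.

A long slab on four corner posts — a bench. The slab sits at z = 418 with thickness 32, so the top is 418 + 32 = 450 mm.


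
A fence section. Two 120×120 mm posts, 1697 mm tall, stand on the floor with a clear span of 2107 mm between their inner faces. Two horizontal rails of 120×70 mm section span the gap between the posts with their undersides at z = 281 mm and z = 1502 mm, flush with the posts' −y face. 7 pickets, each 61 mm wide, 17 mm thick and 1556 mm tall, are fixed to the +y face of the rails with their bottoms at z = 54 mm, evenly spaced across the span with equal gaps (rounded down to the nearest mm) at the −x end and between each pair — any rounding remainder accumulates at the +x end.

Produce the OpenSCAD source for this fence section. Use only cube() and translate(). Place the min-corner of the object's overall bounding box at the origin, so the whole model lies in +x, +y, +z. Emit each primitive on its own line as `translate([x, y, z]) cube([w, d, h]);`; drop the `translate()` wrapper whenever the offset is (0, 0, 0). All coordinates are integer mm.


cube([120, 120, 1697]);
translate([2227, 0, 0]) cube([120, 120, 1697]);
translate([120, 0, 281]) cube([2107, 120, 70]);
translate([120, 0, 1502]) cube([2107, 120, 70]);
translate([330, 120, 54]) cube([61, 17, 1556]);
translate([601, 120, 54]) cube([61, 17, 1556]);
translate([872, 120, 54]) cube([61, 17, 1556]);
translate([1143, 120, 54]) cube([61, 17, 1556]);
translate([1414, 120, 54]) cube([61, 17, 1556]);
translate([1685, 120, 54]) cube([61, 17, 1556]);
translate([1956, 120, 54]) cube([61, 17, 1556]);


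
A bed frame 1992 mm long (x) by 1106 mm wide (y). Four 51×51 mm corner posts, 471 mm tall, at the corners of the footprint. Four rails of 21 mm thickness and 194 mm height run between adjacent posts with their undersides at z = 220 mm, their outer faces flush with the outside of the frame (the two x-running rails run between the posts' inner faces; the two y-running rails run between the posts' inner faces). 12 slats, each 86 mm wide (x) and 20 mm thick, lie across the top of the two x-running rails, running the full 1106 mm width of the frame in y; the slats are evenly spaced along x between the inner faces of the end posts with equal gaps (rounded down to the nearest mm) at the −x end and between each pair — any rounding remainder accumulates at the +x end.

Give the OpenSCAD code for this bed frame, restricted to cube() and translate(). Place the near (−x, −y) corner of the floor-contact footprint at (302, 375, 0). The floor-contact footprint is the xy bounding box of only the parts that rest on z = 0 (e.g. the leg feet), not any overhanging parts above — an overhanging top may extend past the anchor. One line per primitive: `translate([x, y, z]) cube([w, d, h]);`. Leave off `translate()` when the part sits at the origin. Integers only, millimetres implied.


// slat z = rail_z + rail_h = 220 + 194 = 414
// slat gap = ⌊(1890 − 12·86) / 13⌋ = 66
translate([302, 375, 0]) cube([51, 51, 471]);
translate([302, 1430, 0]) cube([51, 51, 471]);
translate([2243, 375, 0]) cube([51, 51, 471]);
translate([2243, 1430, 0]) cube([51, 51, 471]);
translate([353, 375, 220]) cube([1890, 21, 194]);
translate([353, 1460, 220]) cube([1890, 21, 194]);
translate([302, 426, 220]) cube([21, 1004, 194]);
translate([2273, 426, 220]) cube([21, 1004, 194]);
translate([419, 375, 414]) cube([86, 1106, 20]);
translate([571, 375, 414]) cube([86, 1106, 20]);
translate([723, 375, 414]) cube([86, 1106, 20]);
translate([875, 375, 414]) cube([86, 1106, 20]);
translate([1027, 375, 414]) cube([86, 1106, 20]);
translate([1179, 375, 414]) cube([86, 1106, 20]);
translate([1331, 375, 414]) cube([86, 1106, 20]);
translate([1483, 375, 414]) cube([86, 1106, 20]);
translate([1635, 375, 414]) cube([86, 1106, 20]);
translate([1787, 375, 414]) cube([86, 1106, 20]);
translate([1939, 375, 414]) cube([86, 1106, 20]);
translate([2091, 375, 414]) cube([86, 1106, 20]);


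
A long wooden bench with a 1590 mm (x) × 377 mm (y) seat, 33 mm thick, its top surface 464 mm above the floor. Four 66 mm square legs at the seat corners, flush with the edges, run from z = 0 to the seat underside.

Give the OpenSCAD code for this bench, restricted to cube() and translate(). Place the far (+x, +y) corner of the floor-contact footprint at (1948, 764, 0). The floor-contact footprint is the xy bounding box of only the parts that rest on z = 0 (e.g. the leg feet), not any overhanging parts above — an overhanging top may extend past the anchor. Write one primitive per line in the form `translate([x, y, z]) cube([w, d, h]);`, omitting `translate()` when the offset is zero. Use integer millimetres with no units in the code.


translate([358, 387, 431]) cube([1590, 377, 33]);
translate([358, 387, 0]) cube([66, 66, 431]);
translate([358, 698, 0]) cube([66, 66, 431]);
translate([1882, 387, 0]) cube([66, 66, 431]);
translate([1882, 698, 0]) cube([66, 66, 431]);


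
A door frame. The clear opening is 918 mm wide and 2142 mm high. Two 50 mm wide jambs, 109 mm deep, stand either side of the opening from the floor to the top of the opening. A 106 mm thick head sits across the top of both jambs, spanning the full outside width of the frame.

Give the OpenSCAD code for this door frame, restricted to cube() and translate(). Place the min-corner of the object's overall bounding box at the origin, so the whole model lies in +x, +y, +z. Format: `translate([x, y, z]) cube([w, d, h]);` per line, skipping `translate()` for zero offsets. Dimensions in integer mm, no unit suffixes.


cube([50, 109, 2142]);
translate([968, 0, 0]) cube([50, 109, 2142]);
translate([0, 0, 2142]) cube([1018, 109, 106]);


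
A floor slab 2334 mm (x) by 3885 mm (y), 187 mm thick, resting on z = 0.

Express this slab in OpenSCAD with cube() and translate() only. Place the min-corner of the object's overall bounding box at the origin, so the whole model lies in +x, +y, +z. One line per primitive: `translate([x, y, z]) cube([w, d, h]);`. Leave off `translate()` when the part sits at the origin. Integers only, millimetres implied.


cube([2334, 3885, 187]);


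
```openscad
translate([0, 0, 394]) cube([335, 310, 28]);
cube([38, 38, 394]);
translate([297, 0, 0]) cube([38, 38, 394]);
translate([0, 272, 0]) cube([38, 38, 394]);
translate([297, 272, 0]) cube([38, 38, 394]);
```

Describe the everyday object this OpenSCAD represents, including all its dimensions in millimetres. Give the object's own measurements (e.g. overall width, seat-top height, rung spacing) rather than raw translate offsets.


A four-legged stool. The seat is a 335×310×28 mm slab whose top surface is at z = 422 mm; four square legs, each 38×38 mm in cross-section, run from the floor (z = 0) to the underside of the seat, each flush with a corner of the seat.


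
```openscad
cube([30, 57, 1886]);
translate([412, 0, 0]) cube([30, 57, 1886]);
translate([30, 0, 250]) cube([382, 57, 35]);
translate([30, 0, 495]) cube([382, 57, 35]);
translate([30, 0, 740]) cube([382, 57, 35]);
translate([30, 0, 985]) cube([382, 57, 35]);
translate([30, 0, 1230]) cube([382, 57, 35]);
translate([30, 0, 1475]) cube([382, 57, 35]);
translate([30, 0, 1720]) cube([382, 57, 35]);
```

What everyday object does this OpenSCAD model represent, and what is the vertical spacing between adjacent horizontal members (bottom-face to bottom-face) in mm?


A ladder. The rung spacing is 245 mm.

Two tall 30×57 posts with 7 short bars between them — a ladder. Adjacent rungs sit at z = 250 and z = 495, so the spacing is 495 − 250 = 245 mm.


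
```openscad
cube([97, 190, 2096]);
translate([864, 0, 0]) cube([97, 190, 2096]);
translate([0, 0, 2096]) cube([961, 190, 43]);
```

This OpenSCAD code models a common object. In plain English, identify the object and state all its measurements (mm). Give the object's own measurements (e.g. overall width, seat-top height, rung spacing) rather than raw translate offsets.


A door frame. The clear opening is 767 mm wide and 2096 mm high. Two 97 mm wide jambs, 190 mm deep, stand either side of the opening from the floor to the top of the opening. A 43 mm thick head sits across the top of both jambs, spanning the full outside width of the frame.


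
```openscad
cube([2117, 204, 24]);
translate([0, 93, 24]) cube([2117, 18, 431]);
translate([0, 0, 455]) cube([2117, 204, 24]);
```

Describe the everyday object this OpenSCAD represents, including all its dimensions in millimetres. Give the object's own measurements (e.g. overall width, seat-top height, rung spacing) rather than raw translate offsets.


An I-beam lying along x, 2117 mm long. Overall section height 479 mm. Two flanges 204 mm wide (y) and 24 mm thick, one on the floor and one at the top; a web 18 mm thick runs between them, centred on the flange width.


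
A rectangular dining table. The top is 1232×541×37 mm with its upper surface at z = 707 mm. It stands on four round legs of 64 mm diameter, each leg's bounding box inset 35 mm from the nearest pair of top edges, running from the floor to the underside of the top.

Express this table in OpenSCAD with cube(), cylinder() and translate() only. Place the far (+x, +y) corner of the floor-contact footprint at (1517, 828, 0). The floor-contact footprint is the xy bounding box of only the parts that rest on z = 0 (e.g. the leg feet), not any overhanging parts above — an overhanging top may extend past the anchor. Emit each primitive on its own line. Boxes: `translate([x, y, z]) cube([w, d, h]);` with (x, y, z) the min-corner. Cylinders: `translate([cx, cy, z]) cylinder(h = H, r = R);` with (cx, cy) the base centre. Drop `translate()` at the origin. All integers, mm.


translate([320, 322, 670]) cube([1232, 541, 37]);
translate([387, 389, 0]) cylinder(h = 670, r = 32);
translate([1485, 389, 0]) cylinder(h = 670, r = 32);
translate([387, 796, 0]) cylinder(h = 670, r = 32);
translate([1485, 796, 0]) cylinder(h = 670, r = 32);


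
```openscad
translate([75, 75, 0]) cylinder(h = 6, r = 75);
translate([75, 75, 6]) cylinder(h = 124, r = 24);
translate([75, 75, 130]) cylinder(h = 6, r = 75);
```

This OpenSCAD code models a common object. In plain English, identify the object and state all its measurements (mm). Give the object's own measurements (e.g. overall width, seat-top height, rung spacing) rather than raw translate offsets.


A spool: two coaxial disc flanges of radius 75 mm and thickness 6 mm, joined by a core cylinder of radius 24 mm and height 124 mm. The lower flange rests on z = 0 and the three cylinders share a vertical axis.


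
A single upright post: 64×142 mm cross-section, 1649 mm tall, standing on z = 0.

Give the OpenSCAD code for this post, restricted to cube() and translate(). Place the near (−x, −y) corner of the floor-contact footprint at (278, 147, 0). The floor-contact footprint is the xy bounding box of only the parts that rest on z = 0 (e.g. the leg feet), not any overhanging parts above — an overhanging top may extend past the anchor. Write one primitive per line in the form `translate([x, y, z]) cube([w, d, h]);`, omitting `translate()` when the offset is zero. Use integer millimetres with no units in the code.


translate([278, 147, 0]) cube([64, 142, 1649]);


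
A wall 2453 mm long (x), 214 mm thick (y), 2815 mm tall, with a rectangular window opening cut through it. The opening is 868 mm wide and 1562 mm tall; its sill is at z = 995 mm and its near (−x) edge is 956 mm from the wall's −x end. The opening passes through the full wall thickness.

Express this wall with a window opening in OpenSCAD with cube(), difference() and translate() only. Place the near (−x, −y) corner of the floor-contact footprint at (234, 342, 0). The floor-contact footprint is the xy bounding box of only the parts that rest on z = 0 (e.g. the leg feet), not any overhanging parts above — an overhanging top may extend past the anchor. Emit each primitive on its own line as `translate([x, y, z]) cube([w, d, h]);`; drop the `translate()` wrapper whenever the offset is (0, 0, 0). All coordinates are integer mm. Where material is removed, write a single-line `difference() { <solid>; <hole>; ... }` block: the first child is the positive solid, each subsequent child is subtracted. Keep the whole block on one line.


difference() { translate([234, 342, 0]) cube([2453, 214, 2815]); translate([1190, 342, 995]) cube([868, 214, 1562]); }


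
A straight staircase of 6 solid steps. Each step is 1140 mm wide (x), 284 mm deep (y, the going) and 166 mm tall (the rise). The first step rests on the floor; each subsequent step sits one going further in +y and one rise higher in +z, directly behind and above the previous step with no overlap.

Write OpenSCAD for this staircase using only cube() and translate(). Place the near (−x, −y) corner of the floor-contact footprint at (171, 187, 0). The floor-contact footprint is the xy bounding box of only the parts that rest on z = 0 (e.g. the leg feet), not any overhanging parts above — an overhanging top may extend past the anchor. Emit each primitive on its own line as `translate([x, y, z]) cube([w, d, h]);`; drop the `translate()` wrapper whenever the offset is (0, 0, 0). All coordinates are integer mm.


translate([171, 187, 0]) cube([1140, 284, 166]);
translate([171, 471, 166]) cube([1140, 284, 166]);
translate([171, 755, 332]) cube([1140, 284, 166]);
translate([171, 1039, 498]) cube([1140, 284, 166]);
translate([171, 1323, 664]) cube([1140, 284, 166]);
translate([171, 1607, 830]) cube([1140, 284, 166]);


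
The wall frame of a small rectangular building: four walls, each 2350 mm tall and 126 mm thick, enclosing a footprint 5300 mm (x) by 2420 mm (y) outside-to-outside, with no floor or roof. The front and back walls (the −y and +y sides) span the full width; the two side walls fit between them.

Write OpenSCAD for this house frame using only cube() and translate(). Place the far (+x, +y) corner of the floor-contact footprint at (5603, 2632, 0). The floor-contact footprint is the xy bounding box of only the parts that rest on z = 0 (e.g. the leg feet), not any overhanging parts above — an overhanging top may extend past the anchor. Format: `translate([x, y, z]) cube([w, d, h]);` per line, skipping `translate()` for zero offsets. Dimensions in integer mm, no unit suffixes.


translate([303, 212, 0]) cube([5300, 126, 2350]);
translate([303, 2506, 0]) cube([5300, 126, 2350]);
translate([303, 338, 0]) cube([126, 2168, 2350]);
translate([5477, 338, 0]) cube([126, 2168, 2350]);


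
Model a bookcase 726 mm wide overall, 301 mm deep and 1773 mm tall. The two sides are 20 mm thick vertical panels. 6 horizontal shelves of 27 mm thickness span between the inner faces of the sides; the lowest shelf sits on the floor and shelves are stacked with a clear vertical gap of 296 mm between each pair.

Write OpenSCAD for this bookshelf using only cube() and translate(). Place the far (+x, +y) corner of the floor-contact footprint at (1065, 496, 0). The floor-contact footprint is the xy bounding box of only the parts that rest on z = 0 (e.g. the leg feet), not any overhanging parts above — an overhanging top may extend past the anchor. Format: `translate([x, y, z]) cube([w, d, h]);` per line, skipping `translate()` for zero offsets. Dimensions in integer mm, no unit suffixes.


translate([339, 195, 0]) cube([20, 301, 1773]);
translate([1045, 195, 0]) cube([20, 301, 1773]);
translate([359, 195, 0]) cube([686, 301, 27]);
translate([359, 195, 323]) cube([686, 301, 27]);
translate([359, 195, 646]) cube([686, 301, 27]);
translate([359, 195, 969]) cube([686, 301, 27]);
translate([359, 195, 1292]) cube([686, 301, 27]);
translate([359, 195, 1615]) cube([686, 301, 27]);


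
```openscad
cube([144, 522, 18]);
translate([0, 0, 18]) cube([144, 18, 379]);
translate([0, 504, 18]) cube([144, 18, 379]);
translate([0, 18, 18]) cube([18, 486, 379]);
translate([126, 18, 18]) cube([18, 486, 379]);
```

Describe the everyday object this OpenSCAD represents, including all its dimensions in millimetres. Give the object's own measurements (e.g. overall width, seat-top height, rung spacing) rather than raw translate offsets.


An open-topped rectangular box: outside dimensions 144×522×397 mm, with a uniform wall and base thickness of 18 mm. The base is a full 144×522 slab on the floor; four walls sit on top of the base. The front and back walls (the −y and +y sides) span the full width; the two side walls fit between them.


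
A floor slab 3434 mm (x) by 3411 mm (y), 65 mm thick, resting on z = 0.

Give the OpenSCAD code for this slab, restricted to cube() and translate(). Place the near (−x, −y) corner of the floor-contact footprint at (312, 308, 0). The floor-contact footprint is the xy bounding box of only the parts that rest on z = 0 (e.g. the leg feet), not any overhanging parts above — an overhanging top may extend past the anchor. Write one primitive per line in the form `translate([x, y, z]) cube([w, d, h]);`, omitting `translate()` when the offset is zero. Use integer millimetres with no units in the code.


translate([312, 308, 0]) cube([3434, 3411, 65]);


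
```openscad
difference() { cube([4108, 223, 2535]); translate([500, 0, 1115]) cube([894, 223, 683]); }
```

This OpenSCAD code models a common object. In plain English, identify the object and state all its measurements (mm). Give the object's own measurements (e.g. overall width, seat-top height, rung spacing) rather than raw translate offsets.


A wall 4108 mm long (x), 223 mm thick (y), 2535 mm tall, with a rectangular window opening cut through it. The opening is 894 mm wide and 683 mm tall; its sill is at z = 1115 mm and its near (−x) edge is 500 mm from the wall's −x end. The opening passes through the full wall thickness.
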